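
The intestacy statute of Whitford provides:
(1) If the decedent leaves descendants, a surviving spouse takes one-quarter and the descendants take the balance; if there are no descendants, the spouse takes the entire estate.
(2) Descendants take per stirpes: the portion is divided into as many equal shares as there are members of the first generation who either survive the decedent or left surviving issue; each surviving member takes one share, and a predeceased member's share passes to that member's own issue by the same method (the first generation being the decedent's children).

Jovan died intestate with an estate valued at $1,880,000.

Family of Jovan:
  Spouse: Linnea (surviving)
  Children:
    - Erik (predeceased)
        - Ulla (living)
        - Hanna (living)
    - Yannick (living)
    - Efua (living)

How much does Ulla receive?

Ulla receives $235,000.

Linnea takes one-quarter of $1,880,000 = $470,000. The remaining $1,410,000 passes to the descendants.
The descendants' portion ($1,410,000) is divided into 3 shares of $470,000: Yannick and Efua each take $470,000; Erik's $470,000 share passes to Erik's issue.
Erik's share ($470,000) is divided into 2 shares of $235,000: Ulla and Hanna each take $235,000.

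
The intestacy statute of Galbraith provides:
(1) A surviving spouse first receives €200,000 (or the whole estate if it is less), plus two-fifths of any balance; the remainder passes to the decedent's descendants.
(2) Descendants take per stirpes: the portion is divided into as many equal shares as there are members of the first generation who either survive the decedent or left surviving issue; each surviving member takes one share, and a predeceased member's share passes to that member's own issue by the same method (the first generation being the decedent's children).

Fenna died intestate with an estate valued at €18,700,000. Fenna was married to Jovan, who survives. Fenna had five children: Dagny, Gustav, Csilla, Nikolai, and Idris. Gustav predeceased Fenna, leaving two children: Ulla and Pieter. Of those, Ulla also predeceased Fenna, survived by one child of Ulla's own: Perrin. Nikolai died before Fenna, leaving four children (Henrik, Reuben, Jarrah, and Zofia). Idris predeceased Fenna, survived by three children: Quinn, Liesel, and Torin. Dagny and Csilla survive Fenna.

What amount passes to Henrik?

Jovan first takes €200,000, leaving a balance of €18,500,000. Jovan then takes two-fifths of the balance (€7,400,000), for a total of €7,600,000. The remaining €11,100,000 passes to the descendants.
The descendants' portion (€11,100,000) is divided into 5 shares of €2,220,000: Dagny and Csilla each take €2,220,000; Gustav's €2,220,000 share passes to Gustav's issue; Nikolai's €2,220,000 share passes to Nikolai's issue; Idris's €2,220,000 share passes to Idris's issue.
Gustav's share (€2,220,000) is divided into 2 shares of €1,110,000: Pieter takes €1,110,000; Ulla's €1,110,000 share passes to Ulla's issue.
Ulla's share (€1,110,000) passes entirely to Perrin.
Nikolai's share (€2,220,000) is divided into 4 shares of €555,000: Henrik, Reuben, Jarrah, and Zofia each take €555,000.
Idris's share (€2,220,000) is divided into 3 shares of €740,000: Quinn, Liesel, and Torin each take €740,000.

Henrik receives €555,000.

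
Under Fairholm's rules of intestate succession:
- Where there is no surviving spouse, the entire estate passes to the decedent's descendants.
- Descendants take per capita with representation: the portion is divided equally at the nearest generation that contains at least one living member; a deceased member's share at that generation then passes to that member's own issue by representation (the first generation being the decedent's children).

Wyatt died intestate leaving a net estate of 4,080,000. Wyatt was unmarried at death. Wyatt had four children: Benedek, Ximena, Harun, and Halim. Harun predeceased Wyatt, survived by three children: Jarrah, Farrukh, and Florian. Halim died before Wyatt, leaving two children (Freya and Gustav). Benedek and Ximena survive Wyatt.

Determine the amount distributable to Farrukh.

The entire 4,080,000 passes to the descendants.
That amount (4,080,000) is divided into 4 shares of 1,020,000: Benedek and Ximena each take 1,020,000; Harun's 1,020,000 share passes to Harun's issue; Halim's 1,020,000 share passes to Halim's issue.
Harun's share (1,020,000) is divided into 3 shares of 340,000: Jarrah, Farrukh, and Florian each take 340,000.
Halim's share (1,020,000) is divided into 2 shares of 510,000: Freya and Gustav each take 510,000.

Farrukh receives 340,000.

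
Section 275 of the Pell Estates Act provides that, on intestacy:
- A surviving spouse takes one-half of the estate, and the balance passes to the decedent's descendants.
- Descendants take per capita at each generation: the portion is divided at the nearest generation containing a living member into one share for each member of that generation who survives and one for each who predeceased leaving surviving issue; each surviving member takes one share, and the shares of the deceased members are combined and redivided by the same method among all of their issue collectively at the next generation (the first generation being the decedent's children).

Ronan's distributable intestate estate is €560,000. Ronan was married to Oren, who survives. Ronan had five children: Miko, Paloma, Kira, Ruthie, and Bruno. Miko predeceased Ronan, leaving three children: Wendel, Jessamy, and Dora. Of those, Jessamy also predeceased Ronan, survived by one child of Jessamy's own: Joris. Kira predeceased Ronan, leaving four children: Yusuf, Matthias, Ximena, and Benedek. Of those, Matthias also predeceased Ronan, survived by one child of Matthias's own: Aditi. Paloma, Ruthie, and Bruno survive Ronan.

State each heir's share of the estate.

Oren: €280,000; Wendel: €16,000; Joris: €16,000; Dora: €16,000; Paloma: €56,000; Yusuf: €16,000; Aditi: €16,000; Ximena: €16,000; Benedek: €16,000; Ruthie: €56,000; Bruno: €56,000

Oren takes one-half of €560,000 = €280,000. The remaining €280,000 passes to the descendants.
The descendants' portion (€280,000) is divided at the children's generation into 5 shares of €56,000. Paloma, Ruthie, and Bruno each take €56,000. The 2 shares of the deceased (Miko and Kira) are combined into a pool of €112,000.
That pool (€112,000) is divided at the grandchildren's generation into 7 shares of €16,000. Wendel, Dora, Yusuf, Ximena, and Benedek each take €16,000. The 2 shares of the deceased (Jessamy and Matthias) are combined into a pool of €32,000.
That pool (€32,000) is divided at the great-grandchildren's generation equally among Joris and Aditi: €16,000 each.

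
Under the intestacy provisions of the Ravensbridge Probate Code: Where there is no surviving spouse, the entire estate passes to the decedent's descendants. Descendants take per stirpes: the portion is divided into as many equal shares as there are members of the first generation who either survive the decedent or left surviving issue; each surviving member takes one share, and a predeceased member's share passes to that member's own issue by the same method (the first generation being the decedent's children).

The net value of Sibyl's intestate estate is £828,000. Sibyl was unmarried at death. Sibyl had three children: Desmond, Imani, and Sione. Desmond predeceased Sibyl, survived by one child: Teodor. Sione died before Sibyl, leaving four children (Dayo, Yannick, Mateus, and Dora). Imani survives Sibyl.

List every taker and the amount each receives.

Teodor: £276,000; Imani: £276,000; Dayo: £69,000; Yannick: £69,000; Mateus: £69,000; Dora: £69,000

The entire £828,000 passes to the descendants.
That amount (£828,000) is divided into 3 shares of £276,000: Imani takes £276,000; Desmond's £276,000 share passes to Desmond's issue; Sione's £276,000 share passes to Sione's issue.
Desmond's share (£276,000) passes entirely to Teodor.
Sione's share (£276,000) is divided into 4 shares of £69,000: Dayo, Yannick, Mateus, and Dora each take £69,000.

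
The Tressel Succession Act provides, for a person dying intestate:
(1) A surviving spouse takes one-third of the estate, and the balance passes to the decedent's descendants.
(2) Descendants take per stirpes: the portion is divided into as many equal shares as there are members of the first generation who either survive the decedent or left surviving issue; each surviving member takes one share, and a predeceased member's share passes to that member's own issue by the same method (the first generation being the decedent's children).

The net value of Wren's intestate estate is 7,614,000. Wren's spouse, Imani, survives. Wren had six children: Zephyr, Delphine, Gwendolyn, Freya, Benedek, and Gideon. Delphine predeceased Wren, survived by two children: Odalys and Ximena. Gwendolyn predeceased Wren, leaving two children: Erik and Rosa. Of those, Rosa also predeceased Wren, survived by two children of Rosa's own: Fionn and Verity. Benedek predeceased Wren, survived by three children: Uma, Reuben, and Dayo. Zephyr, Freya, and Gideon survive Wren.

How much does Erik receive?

Erik receives 423,000.

Imani takes one-third of 7,614,000 = 2,538,000. The remaining 5,076,000 passes to the descendants.
The descendants' portion (5,076,000) is divided into 6 shares of 846,000: Zephyr, Freya, and Gideon each take 846,000; Delphine's 846,000 share passes to Delphine's issue; Gwendolyn's 846,000 share passes to Gwendolyn's issue; Benedek's 846,000 share passes to Benedek's issue.
Delphine's share (846,000) is divided into 2 shares of 423,000: Odalys and Ximena each take 423,000.
Gwendolyn's share (846,000) is divided into 2 shares of 423,000: Erik takes 423,000; Rosa's 423,000 share passes to Rosa's issue.
Rosa's share (423,000) is divided into 2 shares of 211,500: Fionn and Verity each take 211,500.
Benedek's share (846,000) is divided into 3 shares of 282,000: Uma, Reuben, and Dayo each take 282,000.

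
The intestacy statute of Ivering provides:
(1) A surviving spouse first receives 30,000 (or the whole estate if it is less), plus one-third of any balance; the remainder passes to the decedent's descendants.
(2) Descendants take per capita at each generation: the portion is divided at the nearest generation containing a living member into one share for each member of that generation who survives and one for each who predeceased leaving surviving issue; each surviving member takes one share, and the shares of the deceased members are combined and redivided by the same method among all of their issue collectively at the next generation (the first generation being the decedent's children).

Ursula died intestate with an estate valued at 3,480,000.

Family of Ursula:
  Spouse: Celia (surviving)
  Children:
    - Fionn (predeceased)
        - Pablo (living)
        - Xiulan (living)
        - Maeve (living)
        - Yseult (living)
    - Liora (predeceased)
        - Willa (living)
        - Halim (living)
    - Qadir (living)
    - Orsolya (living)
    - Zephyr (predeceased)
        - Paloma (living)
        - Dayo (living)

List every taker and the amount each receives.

Celia: 1,180,000; Pablo: 172,500; Xiulan: 172,500; Maeve: 172,500; Yseult: 172,500; Willa: 172,500; Halim: 172,500; Qadir: 460,000; Orsolya: 460,000; Paloma: 172,500; Dayo: 172,500

Celia first takes 30,000, leaving a balance of 3,450,000. Celia then takes one-third of the balance (1,150,000), for a total of 1,180,000. The remaining 2,300,000 passes to the descendants.
The descendants' portion (2,300,000) is divided at the children's generation into 5 shares of 460,000. Qadir and Orsolya each take 460,000. The 3 shares of the deceased (Fionn, Liora, and Zephyr) are combined into a pool of 1,380,000.
That pool (1,380,000) is divided at the grandchildren's generation equally among Pablo, Xiulan, Maeve, Yseult, Willa, Halim, Paloma, and Dayo: 172,500 each.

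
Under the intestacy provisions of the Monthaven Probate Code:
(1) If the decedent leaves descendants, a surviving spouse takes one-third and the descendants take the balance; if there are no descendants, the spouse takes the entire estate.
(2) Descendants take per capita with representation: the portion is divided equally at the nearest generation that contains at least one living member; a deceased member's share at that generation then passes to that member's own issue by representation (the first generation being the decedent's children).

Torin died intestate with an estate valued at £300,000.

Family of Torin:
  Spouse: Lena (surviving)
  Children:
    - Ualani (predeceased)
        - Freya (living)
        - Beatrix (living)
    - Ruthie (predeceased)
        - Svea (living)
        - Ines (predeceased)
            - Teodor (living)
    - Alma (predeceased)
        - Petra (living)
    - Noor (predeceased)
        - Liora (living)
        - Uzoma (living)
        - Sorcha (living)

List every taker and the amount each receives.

Lena takes one-third of £300,000 = £100,000. The remaining £200,000 passes to the descendants.
No child survives, so the initial division is made at the grandchildren's generation.
The descendants' portion (£200,000) is divided into 8 shares of £25,000: Freya, Beatrix, Svea, Petra, Liora, Uzoma, and Sorcha each take £25,000; Ines's £25,000 share passes to Ines's issue.
Ines's share (£25,000) passes entirely to Teodor.

Lena: £100,000; Freya: £25,000; Beatrix: £25,000; Svea: £25,000; Teodor: £25,000; Petra: £25,000; Liora: £25,000; Uzoma: £25,000; Sorcha: £25,000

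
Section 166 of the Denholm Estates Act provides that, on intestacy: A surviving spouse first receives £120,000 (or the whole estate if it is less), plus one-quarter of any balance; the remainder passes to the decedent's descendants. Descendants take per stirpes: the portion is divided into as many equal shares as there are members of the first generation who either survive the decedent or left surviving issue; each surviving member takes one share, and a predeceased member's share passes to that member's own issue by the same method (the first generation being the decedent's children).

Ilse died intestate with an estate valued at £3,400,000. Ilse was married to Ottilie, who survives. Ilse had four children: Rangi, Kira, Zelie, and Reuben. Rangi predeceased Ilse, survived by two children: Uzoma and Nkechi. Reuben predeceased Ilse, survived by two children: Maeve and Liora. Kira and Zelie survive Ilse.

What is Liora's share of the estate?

Ottilie first takes £120,000, leaving a balance of £3,280,000. Ottilie then takes one-quarter of the balance (£820,000), for a total of £940,000. The remaining £2,460,000 passes to the descendants.
The descendants' portion (£2,460,000) is divided into 4 shares of £615,000: Kira and Zelie each take £615,000; Rangi's £615,000 share passes to Rangi's issue; Reuben's £615,000 share passes to Reuben's issue.
Rangi's share (£615,000) is divided into 2 shares of £307,500: Uzoma and Nkechi each take £307,500.
Reuben's share (£615,000) is divided into 2 shares of £307,500: Maeve and Liora each take £307,500.

Liora receives £307,500.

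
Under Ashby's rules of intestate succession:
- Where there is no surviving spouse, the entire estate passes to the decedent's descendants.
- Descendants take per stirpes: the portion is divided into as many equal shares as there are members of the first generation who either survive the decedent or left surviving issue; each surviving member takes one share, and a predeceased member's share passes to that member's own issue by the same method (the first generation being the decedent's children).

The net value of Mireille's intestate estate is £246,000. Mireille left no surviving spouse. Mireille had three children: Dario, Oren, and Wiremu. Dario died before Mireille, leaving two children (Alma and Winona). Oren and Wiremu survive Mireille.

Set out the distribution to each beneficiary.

The entire £246,000 passes to the descendants.
That amount (£246,000) is divided into 3 shares of £82,000: Oren and Wiremu each take £82,000; Dario's £82,000 share passes to Dario's issue.
Dario's share (£82,000) is divided into 2 shares of £41,000: Alma and Winona each take £41,000.

Alma: £41,000; Winona: £41,000; Oren: £82,000; Wiremu: £82,000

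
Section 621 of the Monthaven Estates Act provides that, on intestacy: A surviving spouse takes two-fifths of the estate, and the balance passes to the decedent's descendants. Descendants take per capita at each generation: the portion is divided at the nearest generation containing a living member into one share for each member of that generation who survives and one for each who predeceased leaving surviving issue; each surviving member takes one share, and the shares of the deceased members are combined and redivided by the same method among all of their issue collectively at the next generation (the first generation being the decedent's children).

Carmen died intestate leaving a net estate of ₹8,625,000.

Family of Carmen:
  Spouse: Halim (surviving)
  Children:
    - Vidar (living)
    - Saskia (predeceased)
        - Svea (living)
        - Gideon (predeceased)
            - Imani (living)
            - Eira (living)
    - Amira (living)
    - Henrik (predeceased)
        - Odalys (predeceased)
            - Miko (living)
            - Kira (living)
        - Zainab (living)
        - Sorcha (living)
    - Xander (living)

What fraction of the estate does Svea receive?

Svea receives 6/125 of the estate.

Halim takes two-fifths of ₹8,625,000 = ₹3,450,000. The remaining ₹5,175,000 passes to the descendants.
The descendants' portion (₹5,175,000) is divided at the children's generation into 5 shares of ₹1,035,000. Vidar, Amira, and Xander each take ₹1,035,000. The 2 shares of the deceased (Saskia and Henrik) are combined into a pool of ₹2,070,000.
That pool (₹2,070,000) is divided at the grandchildren's generation into 5 shares of ₹414,000. Svea, Zainab, and Sorcha each take ₹414,000. The 2 shares of the deceased (Gideon and Odalys) are combined into a pool of ₹828,000.
That pool (₹828,000) is divided at the great-grandchildren's generation equally among Imani, Eira, Miko, and Kira: ₹207,000 each.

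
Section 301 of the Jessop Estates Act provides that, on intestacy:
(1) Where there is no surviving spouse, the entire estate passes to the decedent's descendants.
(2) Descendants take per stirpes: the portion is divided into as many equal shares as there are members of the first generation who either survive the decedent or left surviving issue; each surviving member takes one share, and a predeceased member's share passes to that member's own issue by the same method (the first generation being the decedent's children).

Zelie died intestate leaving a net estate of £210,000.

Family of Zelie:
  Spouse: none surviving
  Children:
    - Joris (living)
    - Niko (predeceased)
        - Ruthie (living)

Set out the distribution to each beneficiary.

Joris: £105,000; Ruthie: £105,000

The entire £210,000 passes to the descendants.
That amount (£210,000) is divided into 2 shares of £105,000: Joris takes £105,000; Niko's £105,000 share passes to Niko's issue.
Niko's share (£105,000) passes entirely to Ruthie.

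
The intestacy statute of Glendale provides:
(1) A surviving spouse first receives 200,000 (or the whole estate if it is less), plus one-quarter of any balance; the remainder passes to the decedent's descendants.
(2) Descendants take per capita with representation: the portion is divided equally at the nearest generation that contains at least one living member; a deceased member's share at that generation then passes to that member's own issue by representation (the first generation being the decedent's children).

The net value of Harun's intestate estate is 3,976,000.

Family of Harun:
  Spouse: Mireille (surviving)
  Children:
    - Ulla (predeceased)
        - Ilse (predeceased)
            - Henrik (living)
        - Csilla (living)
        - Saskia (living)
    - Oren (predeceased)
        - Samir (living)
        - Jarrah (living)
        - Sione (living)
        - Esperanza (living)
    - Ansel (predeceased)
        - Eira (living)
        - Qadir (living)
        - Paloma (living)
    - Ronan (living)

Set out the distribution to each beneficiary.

Mireille: 1,144,000; Henrik: 236,000; Csilla: 236,000; Saskia: 236,000; Samir: 177,000; Jarrah: 177,000; Sione: 177,000; Esperanza: 177,000; Eira: 236,000; Qadir: 236,000; Paloma: 236,000; Ronan: 708,000

Mireille first takes 200,000, leaving a balance of 3,776,000. Mireille then takes one-quarter of the balance (944,000), for a total of 1,144,000. The remaining 2,832,000 passes to the descendants.
The descendants' portion (2,832,000) is divided into 4 shares of 708,000: Ronan takes 708,000; Ulla's 708,000 share passes to Ulla's issue; Oren's 708,000 share passes to Oren's issue; Ansel's 708,000 share passes to Ansel's issue.
Ulla's share (708,000) is divided into 3 shares of 236,000: Csilla and Saskia each take 236,000; Ilse's 236,000 share passes to Ilse's issue.
Ilse's share (236,000) passes entirely to Henrik.
Oren's share (708,000) is divided into 4 shares of 177,000: Samir, Jarrah, Sione, and Esperanza each take 177,000.
Ansel's share (708,000) is divided into 3 shares of 236,000: Eira, Qadir, and Paloma each take 236,000.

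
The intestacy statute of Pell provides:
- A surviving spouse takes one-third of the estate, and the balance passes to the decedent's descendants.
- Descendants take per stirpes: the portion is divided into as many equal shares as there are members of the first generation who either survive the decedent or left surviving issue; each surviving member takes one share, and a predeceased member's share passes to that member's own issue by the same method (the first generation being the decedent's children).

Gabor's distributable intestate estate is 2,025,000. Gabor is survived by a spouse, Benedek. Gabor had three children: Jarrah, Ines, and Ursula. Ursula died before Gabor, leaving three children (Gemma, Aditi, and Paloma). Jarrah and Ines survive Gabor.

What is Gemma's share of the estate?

Benedek takes one-third of 2,025,000 = 675,000. The remaining 1,350,000 passes to the descendants.
The descendants' portion (1,350,000) is divided into 3 shares of 450,000: Jarrah and Ines each take 450,000; Ursula's 450,000 share passes to Ursula's issue.
Ursula's share (450,000) is divided into 3 shares of 150,000: Gemma, Aditi, and Paloma each take 150,000.

Gemma receives 150,000.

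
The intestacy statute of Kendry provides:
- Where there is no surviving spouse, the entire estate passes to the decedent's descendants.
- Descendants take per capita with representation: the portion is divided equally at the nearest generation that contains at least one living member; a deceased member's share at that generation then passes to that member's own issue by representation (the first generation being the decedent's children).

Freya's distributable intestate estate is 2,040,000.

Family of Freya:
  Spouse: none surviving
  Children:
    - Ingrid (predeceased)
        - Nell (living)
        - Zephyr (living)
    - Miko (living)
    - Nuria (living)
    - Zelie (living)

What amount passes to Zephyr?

Zephyr receives 255,000.

The entire 2,040,000 passes to the descendants.
That amount (2,040,000) is divided into 4 shares of 510,000: Miko, Nuria, and Zelie each take 510,000; Ingrid's 510,000 share passes to Ingrid's issue.
Ingrid's share (510,000) is divided into 2 shares of 255,000: Nell and Zephyr each take 255,000.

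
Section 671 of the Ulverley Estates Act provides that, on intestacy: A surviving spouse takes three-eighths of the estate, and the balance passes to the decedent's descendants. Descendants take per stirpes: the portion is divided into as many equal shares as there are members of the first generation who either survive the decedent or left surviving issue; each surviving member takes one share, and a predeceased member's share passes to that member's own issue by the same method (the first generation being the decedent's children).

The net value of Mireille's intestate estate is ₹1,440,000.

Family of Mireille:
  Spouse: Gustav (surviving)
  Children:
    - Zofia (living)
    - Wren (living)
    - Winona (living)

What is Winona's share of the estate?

Winona receives ₹300,000.

Gustav takes three-eighths of ₹1,440,000 = ₹540,000. The remaining ₹900,000 passes to the descendants.
The descendants' portion (₹900,000) is divided into 3 shares of ₹300,000: Zofia, Wren, and Winona each take ₹300,000.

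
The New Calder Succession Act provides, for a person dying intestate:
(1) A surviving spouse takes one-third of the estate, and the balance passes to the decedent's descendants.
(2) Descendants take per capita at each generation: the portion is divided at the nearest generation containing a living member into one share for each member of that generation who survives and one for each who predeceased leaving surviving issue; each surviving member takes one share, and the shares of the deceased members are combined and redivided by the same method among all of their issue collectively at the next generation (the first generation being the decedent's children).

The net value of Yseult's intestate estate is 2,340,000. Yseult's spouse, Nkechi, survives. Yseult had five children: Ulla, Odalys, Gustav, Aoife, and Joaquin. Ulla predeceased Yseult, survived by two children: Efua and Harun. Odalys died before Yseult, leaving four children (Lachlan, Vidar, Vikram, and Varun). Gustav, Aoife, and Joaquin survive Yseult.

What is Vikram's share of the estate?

Vikram receives 104,000.

Nkechi takes one-third of 2,340,000 = 780,000. The remaining 1,560,000 passes to the descendants.
The descendants' portion (1,560,000) is divided at the children's generation into 5 shares of 312,000. Gustav, Aoife, and Joaquin each take 312,000. The 2 shares of the deceased (Ulla and Odalys) are combined into a pool of 624,000.
That pool (624,000) is divided at the grandchildren's generation equally among Efua, Harun, Lachlan, Vidar, Vikram, and Varun: 104,000 each.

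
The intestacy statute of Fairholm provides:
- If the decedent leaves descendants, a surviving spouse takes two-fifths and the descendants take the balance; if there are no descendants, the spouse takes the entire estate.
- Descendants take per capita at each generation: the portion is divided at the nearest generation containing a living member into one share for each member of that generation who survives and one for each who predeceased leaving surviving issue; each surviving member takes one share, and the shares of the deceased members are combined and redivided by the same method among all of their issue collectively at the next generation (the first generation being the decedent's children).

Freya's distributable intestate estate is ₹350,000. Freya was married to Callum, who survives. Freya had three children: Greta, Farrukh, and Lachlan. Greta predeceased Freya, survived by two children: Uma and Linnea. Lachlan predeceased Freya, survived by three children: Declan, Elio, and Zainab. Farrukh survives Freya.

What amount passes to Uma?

Uma receives ₹28,000.

Callum takes two-fifths of ₹350,000 = ₹140,000. The remaining ₹210,000 passes to the descendants.
The descendants' portion (₹210,000) is divided at the children's generation into 3 shares of ₹70,000. Farrukh takes ₹70,000. The 2 shares of the deceased (Greta and Lachlan) are combined into a pool of ₹140,000.
That pool (₹140,000) is divided at the grandchildren's generation equally among Uma, Linnea, Declan, Elio, and Zainab: ₹28,000 each.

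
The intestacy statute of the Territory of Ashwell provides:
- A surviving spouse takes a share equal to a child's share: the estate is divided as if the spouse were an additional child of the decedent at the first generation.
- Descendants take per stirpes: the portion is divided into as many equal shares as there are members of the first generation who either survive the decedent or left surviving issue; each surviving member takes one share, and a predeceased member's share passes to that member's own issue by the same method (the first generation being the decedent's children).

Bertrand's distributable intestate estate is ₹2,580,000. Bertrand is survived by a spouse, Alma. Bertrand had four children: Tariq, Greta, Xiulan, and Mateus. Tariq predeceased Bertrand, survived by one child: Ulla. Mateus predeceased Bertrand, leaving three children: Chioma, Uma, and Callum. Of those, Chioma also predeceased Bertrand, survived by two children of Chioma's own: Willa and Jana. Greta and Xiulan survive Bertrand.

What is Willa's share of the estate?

The spouse counts as an additional share at the children's level, so there are 5 primary shares of ₹516,000. Alma takes one such share (₹516,000).
The children's combined portion (₹2,064,000) is divided into 4 shares of ₹516,000: Greta and Xiulan each take ₹516,000; Tariq's ₹516,000 share passes to Tariq's issue; Mateus's ₹516,000 share passes to Mateus's issue.
Tariq's share (₹516,000) passes entirely to Ulla.
Mateus's share (₹516,000) is divided into 3 shares of ₹172,000: Uma and Callum each take ₹172,000; Chioma's ₹172,000 share passes to Chioma's issue.
Chioma's share (₹172,000) is divided into 2 shares of ₹86,000: Willa and Jana each take ₹86,000.

Willa receives ₹86,000.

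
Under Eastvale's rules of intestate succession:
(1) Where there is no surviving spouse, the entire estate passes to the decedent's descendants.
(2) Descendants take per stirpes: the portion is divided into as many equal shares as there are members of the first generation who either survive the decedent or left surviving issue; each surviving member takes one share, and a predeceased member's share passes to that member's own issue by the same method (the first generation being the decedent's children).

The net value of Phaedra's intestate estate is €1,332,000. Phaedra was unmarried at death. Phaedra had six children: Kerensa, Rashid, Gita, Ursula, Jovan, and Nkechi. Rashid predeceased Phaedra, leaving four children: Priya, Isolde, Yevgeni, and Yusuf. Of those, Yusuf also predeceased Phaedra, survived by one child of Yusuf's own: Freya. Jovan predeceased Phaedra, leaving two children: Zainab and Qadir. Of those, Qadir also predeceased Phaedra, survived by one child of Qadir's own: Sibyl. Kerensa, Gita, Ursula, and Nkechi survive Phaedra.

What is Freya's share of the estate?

The entire €1,332,000 passes to the descendants.
That amount (€1,332,000) is divided into 6 shares of €222,000: Kerensa, Gita, Ursula, and Nkechi each take €222,000; Rashid's €222,000 share passes to Rashid's issue; Jovan's €222,000 share passes to Jovan's issue.
Rashid's share (€222,000) is divided into 4 shares of €55,500: Priya, Isolde, and Yevgeni each take €55,500; Yusuf's €55,500 share passes to Yusuf's issue.
Yusuf's share (€55,500) passes entirely to Freya.
Jovan's share (€222,000) is divided into 2 shares of €111,000: Zainab takes €111,000; Qadir's €111,000 share passes to Qadir's issue.
Qadir's share (€111,000) passes entirely to Sibyl.

Freya receives €55,500.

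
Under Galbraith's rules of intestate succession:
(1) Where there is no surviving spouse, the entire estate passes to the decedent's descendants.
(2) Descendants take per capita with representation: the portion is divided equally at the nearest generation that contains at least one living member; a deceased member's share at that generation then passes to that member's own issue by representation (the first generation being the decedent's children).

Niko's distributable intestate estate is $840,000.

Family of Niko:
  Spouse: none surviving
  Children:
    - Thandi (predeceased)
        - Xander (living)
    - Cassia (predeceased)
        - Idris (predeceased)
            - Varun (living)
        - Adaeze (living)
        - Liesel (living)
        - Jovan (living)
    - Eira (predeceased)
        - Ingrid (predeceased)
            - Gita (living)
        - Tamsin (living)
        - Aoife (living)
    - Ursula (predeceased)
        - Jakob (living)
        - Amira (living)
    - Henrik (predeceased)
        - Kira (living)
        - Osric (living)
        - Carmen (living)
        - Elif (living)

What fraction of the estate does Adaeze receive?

The entire $840,000 passes to the descendants.
No child survives, so the initial division is made at the grandchildren's generation.
That amount ($840,000) is divided into 14 shares of $60,000: Xander, Adaeze, Liesel, Jovan, Tamsin, Aoife, Jakob, Amira, Kira, Osric, Carmen, and Elif each take $60,000; Idris's $60,000 share passes to Idris's issue; Ingrid's $60,000 share passes to Ingrid's issue.
Idris's share ($60,000) passes entirely to Varun.
Ingrid's share ($60,000) passes entirely to Gita.

Adaeze receives 1/14 of the estate.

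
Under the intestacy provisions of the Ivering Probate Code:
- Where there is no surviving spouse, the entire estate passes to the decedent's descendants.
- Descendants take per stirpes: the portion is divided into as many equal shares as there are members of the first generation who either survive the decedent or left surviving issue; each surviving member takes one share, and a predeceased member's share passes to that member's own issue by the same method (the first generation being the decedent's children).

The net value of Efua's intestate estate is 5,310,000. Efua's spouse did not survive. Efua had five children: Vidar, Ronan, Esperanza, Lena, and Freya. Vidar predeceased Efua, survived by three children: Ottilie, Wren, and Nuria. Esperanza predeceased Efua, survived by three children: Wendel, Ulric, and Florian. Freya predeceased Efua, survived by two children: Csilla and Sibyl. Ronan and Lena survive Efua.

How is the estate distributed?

Ottilie: 354,000; Wren: 354,000; Nuria: 354,000; Ronan: 1,062,000; Wendel: 354,000; Ulric: 354,000; Florian: 354,000; Lena: 1,062,000; Csilla: 531,000; Sibyl: 531,000

The entire 5,310,000 passes to the descendants.
That amount (5,310,000) is divided into 5 shares of 1,062,000: Ronan and Lena each take 1,062,000; Vidar's 1,062,000 share passes to Vidar's issue; Esperanza's 1,062,000 share passes to Esperanza's issue; Freya's 1,062,000 share passes to Freya's issue.
Vidar's share (1,062,000) is divided into 3 shares of 354,000: Ottilie, Wren, and Nuria each take 354,000.
Esperanza's share (1,062,000) is divided into 3 shares of 354,000: Wendel, Ulric, and Florian each take 354,000.
Freya's share (1,062,000) is divided into 2 shares of 531,000: Csilla and Sibyl each take 531,000.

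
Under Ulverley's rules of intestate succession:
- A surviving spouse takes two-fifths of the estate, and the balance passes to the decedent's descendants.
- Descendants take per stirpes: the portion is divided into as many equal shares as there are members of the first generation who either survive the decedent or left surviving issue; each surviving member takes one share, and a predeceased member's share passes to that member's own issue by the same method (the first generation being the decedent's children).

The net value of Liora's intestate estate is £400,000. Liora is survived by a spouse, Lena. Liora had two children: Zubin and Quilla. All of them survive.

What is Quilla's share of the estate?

Quilla receives £120,000.

Lena takes two-fifths of £400,000 = £160,000. The remaining £240,000 passes to the descendants.
The descendants' portion (£240,000) is divided into 2 shares of £120,000: Zubin and Quilla each take £120,000.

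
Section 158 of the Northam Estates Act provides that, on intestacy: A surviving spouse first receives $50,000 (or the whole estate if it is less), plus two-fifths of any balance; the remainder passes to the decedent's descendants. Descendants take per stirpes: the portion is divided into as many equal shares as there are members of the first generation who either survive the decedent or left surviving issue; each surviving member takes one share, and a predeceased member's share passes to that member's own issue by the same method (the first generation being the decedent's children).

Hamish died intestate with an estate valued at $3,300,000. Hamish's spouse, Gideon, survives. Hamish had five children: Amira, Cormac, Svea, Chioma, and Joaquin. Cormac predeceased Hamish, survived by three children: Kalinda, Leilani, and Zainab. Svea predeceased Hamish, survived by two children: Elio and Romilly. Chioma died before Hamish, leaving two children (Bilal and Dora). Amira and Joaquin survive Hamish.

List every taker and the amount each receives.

Gideon first takes $50,000, leaving a balance of $3,250,000. Gideon then takes two-fifths of the balance ($1,300,000), for a total of $1,350,000. The remaining $1,950,000 passes to the descendants.
The descendants' portion ($1,950,000) is divided into 5 shares of $390,000: Amira and Joaquin each take $390,000; Cormac's $390,000 share passes to Cormac's issue; Svea's $390,000 share passes to Svea's issue; Chioma's $390,000 share passes to Chioma's issue.
Cormac's share ($390,000) is divided into 3 shares of $130,000: Kalinda, Leilani, and Zainab each take $130,000.
Svea's share ($390,000) is divided into 2 shares of $195,000: Elio and Romilly each take $195,000.
Chioma's share ($390,000) is divided into 2 shares of $195,000: Bilal and Dora each take $195,000.

Gideon: $1,350,000; Amira: $390,000; Kalinda: $130,000; Leilani: $130,000; Zainab: $130,000; Elio: $195,000; Romilly: $195,000; Bilal: $195,000; Dora: $195,000; Joaquin: $390,000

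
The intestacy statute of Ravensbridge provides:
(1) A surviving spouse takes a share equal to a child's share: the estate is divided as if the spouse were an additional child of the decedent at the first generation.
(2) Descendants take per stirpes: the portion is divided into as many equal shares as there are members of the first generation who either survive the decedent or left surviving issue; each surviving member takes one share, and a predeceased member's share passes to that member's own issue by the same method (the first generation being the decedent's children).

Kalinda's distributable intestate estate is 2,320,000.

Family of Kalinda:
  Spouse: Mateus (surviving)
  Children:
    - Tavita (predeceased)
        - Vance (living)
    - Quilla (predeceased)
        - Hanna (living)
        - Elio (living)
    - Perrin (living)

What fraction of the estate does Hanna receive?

The spouse counts as an additional share at the children's level, so there are 4 primary shares of 580,000. Mateus takes one such share (580,000).
The children's combined portion (1,740,000) is divided into 3 shares of 580,000: Perrin takes 580,000; Tavita's 580,000 share passes to Tavita's issue; Quilla's 580,000 share passes to Quilla's issue.
Tavita's share (580,000) passes entirely to Vance.
Quilla's share (580,000) is divided into 2 shares of 290,000: Hanna and Elio each take 290,000.

Hanna receives 1/8 of the estate.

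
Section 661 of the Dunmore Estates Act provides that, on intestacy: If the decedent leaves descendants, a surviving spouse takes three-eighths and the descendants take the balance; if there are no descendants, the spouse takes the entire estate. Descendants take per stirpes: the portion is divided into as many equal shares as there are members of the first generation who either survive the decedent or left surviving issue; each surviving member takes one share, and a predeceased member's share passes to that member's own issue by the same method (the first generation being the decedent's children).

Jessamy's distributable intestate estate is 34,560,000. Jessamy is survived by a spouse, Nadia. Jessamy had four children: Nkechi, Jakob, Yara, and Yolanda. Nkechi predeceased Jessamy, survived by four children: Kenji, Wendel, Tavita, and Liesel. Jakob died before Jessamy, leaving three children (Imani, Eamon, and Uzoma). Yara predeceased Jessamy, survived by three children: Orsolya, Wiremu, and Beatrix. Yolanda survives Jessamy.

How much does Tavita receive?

Nadia takes three-eighths of 34,560,000 = 12,960,000. The remaining 21,600,000 passes to the descendants.
The descendants' portion (21,600,000) is divided into 4 shares of 5,400,000: Yolanda takes 5,400,000; Nkechi's 5,400,000 share passes to Nkechi's issue; Jakob's 5,400,000 share passes to Jakob's issue; Yara's 5,400,000 share passes to Yara's issue.
Nkechi's share (5,400,000) is divided into 4 shares of 1,350,000: Kenji, Wendel, Tavita, and Liesel each take 1,350,000.
Jakob's share (5,400,000) is divided into 3 shares of 1,800,000: Imani, Eamon, and Uzoma each take 1,800,000.
Yara's share (5,400,000) is divided into 3 shares of 1,800,000: Orsolya, Wiremu, and Beatrix each take 1,800,000.

Tavita receives 1,350,000.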